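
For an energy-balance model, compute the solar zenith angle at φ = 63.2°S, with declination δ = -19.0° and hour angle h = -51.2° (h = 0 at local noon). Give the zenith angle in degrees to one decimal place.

θ_z = 56.1°

cos θ_z = sin φ sin δ + cos φ cos δ cos h = 0.290598 + 0.267129 = 0.557727.
θ_z = arccos(0.557727) = 56.1°.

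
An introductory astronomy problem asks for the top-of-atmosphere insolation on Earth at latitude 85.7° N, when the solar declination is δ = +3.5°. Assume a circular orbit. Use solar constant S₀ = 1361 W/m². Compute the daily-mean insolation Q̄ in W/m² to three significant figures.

Q̄ ≈ 85.3 W/m²

cos H₀ = −tan(+85.7°) tan(+3.500°) = -0.8134, H₀ = 2.5208 rad.
Bracket: H₀ sin φ sin δ + cos φ cos δ sin H₀ = 2.5208×0.99719×0.06105 + 0.07498×0.99813×0.58165 = 0.153462 + 0.043531 = 0.196993.
Q̄ = (S₀/π) × [bracket] = (1361/π) × 0.196993 = 85.34 W/m².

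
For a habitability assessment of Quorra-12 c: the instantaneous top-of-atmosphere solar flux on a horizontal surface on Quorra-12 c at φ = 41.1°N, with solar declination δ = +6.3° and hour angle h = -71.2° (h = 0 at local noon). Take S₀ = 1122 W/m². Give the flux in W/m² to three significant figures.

352 W/m²

cos θ_z = sin φ sin δ + cos φ cos δ cos h = 0.072137 + 0.241381 = 0.313518.
Flux = S₀ · cos θ_z = 1122 × 0.313518 = 351.8 W/m².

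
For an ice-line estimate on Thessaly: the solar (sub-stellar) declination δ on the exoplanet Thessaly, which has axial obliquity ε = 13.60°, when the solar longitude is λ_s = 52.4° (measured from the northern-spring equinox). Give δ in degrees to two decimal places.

sin δ = sin ε · sin λ_s = sin 13.60° × sin 52.4° = 0.186301.
δ = arcsin(0.186301) = +10.74°.

δ = +10.74°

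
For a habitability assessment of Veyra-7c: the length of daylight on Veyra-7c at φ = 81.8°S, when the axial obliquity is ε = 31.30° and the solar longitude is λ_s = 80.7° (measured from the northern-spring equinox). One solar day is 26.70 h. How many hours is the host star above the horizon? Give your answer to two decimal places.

Solar declination: sin δ = sin ε · sin λ_s = sin 31.30° × sin 80.7° = 0.51269, so δ = +30.843°.
cos H₀ = −tan φ · tan δ = 4.1439 ≥ 1, so the host star never rises (polar night) and H₀ = 0.
Daylight = 2H₀/(2π) × 26.70 h = (0.0000/π) × 26.70 = 0.00 h.

0.00 h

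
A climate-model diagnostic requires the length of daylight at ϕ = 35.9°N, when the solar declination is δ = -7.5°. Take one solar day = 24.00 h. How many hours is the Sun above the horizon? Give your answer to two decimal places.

cos h₀ = −tan ϕ · tan δ = −tan(+35.9°) × tan(-7.500°) = 0.0953, so h₀ = 1.4754 rad = 84.53°.
Daylight = 2h₀/(2π) × 24.00 h = (1.4754/π) × 24.00 = 11.27 h.

11.27 h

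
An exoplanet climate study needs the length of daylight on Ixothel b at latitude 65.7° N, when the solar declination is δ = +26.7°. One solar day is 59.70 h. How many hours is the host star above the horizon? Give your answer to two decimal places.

Sunrise equation: cos H₀ = −tan φ · tan δ = -1.1139 ≤ −1, so the host star never sets (polar day) and H₀ = π.
Daylight = 2H₀/(2π) × 59.70 h = (3.1416/π) × 59.70 = 59.70 h.

59.70 h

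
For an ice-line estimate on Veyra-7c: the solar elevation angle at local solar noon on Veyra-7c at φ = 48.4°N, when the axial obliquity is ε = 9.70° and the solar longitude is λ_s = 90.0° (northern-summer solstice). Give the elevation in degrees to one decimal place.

51.3°

Solar declination: sin δ = sin ε · sin λ_s = sin 9.70° × sin 90.0° = 0.16849, so δ = +9.700°.
At local noon the hour angle is zero, so the zenith angle equals |φ − δ| = |+48.4° − (+9.700°)| = 38.700°.
Elevation = 90° − 38.700° = 51.3°.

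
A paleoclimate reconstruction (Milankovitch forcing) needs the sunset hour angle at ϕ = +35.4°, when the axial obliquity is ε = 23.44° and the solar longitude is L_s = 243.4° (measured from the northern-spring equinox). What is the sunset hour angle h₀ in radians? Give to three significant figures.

Solar declination: sin δ = sin ε · sin L_s = sin 23.44° × sin 243.4° = -0.35568, so δ = -20.835°.
cos h₀ = −tan ϕ · tan δ = −tan(+35.4°) × tan(-20.835°) = 0.2705, so h₀ = 1.2969 rad = 74.31°.

h₀ = 1.30 rad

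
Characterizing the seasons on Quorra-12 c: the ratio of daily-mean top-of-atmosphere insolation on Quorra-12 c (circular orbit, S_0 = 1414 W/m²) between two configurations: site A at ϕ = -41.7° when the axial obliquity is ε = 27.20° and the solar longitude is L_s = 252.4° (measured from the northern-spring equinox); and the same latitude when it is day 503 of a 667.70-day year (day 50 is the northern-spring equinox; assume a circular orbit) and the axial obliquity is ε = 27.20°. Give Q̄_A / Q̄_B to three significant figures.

Q̄_A / Q̄_B ≈ 1.02

— Configuration A (ϕ=-41.7°):
Solar declination: sin δ = sin ε · sin L_s = sin 27.20° × sin 252.4° = -0.43570, so δ = -25.830°.
cos h₀ = −tan(-41.7°) tan(-25.830°) = -0.4313, h₀ = 2.0167 rad.
Bracket: h₀ sin ϕ sin δ + cos ϕ cos δ sin h₀ = 2.0167×-0.66523×-0.43570 + 0.74664×0.90009×0.90222 = 0.584522 + 0.606331 = 1.190853.
Q̄ = (S_0/π) × [bracket] = (1414/π) × 1.190853 = 535.99 W/m².
— Configuration B (ϕ=-41.7°):
Solar longitude: L_s = 360° × (503 − 50)/667.70 = 244.241°.
sin δ = sin 27.20° × sin 244.241° = -0.41168, so δ = -24.310°.
cos h₀ = −tan(-41.7°) tan(-24.310°) = -0.4025, h₀ = 1.9850 rad.
Bracket: h₀ sin ϕ sin δ + cos ϕ cos δ sin h₀ = 1.9850×-0.66523×-0.41168 + 0.74664×0.91133×0.91543 = 0.543616 + 0.622891 = 1.166507.
Q̄ = (S_0/π) × [bracket] = (1414/π) × 1.166507 = 525.03 W/m².
Ratio Q̄_A / Q̄_B = 535.99 / 525.03 = 1.021.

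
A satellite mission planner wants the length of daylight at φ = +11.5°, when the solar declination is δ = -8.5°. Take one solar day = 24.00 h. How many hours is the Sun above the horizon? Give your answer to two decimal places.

11.77 h

cos H₀ = −tan φ · tan δ = −tan(+11.5°) × tan(-8.500°) = 0.0304, so H₀ = 1.5404 rad = 88.26°.
Daylight = 2H₀/(2π) × 24.00 h = (1.5404/π) × 24.00 = 11.77 h.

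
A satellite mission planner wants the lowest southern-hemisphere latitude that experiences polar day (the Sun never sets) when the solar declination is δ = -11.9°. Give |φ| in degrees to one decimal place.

Polar day requires cos H₀ = −tan φ tan δ ≤ −1, i.e. tan φ tan δ ≥ 1.
The boundary is |tan φ| · |tan δ| = 1, so |φ| = 90° − |δ| = 90° − 11.9° = 78.1° in the southern hemisphere.

|φ| = 78.1°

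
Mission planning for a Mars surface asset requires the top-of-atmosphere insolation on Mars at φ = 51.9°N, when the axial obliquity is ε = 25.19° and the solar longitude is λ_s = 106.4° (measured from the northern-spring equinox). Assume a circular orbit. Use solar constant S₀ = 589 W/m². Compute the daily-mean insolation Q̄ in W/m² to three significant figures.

Solar declination: sin δ = sin ε · sin λ_s = sin 25.19° × sin 106.4° = 0.40830, so δ = +24.098°.
cos H₀ = −tan(+51.9°) tan(+24.098°) = -0.5704, H₀ = 2.1778 rad.
Bracket: H₀ sin φ sin δ + cos φ cos δ sin H₀ = 2.1778×0.78694×0.40830 + 0.61704×0.91285×0.82133 = 0.699744 + 0.462626 = 1.162370.
Q̄ = (S₀/π) × [bracket] = (589/π) × 1.162370 = 217.9 W/m².

Q̄ ≈ 218 W/m²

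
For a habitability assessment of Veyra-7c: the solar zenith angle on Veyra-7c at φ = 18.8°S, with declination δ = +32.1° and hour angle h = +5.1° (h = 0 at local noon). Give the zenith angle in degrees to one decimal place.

θ_z = 51.1°

cos θ_z = sin φ sin δ + cos φ cos δ cos h = -0.171252 + 0.798753 = 0.627501.
θ_z = arccos(0.627501) = 51.1°.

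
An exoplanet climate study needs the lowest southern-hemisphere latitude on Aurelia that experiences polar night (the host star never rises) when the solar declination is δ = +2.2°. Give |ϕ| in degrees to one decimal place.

|ϕ| = 87.8°

Polar night requires cos h₀ = −tan ϕ tan δ ≥ 1, i.e. tan ϕ tan δ ≤ −1.
The boundary is |tan ϕ| · |tan δ| = 1, so |ϕ| = 90° − |δ| = 90° − 2.2° = 87.8° in the southern hemisphere.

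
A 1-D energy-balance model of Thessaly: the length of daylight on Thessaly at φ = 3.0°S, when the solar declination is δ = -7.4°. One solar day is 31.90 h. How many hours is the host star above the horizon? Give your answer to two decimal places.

16.02 h

cos H₀ = −tan φ · tan δ = −tan(-3.0°) × tan(-7.400°) = -0.0068, so H₀ = 1.5776 rad = 90.39°.
Daylight = 2H₀/(2π) × 31.90 h = (1.5776/π) × 31.90 = 16.02 h.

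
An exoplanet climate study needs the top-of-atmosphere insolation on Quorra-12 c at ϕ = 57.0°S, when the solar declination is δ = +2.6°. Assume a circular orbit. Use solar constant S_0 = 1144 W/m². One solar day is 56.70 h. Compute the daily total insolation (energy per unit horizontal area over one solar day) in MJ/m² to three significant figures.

36.1 MJ/m²

cos h₀ = −tan(-57.0°) tan(+2.600°) = 0.0699, h₀ = 1.5008 rad.
Bracket: h₀ sin ϕ sin δ + cos ϕ cos δ sin h₀ = 1.5008×-0.83867×0.04536 + 0.54464×0.99897×0.99755 = -0.057094 + 0.542746 = 0.485652.
Q̄ = (S_0/π) × [bracket] = (1144/π) × 0.485652 = 176.85 W/m².
Daily total = Q̄ × 56.70 h × 3600 s/h = 176.85 × 56.70 × 3600 / 10⁶ = 36.10 MJ/m².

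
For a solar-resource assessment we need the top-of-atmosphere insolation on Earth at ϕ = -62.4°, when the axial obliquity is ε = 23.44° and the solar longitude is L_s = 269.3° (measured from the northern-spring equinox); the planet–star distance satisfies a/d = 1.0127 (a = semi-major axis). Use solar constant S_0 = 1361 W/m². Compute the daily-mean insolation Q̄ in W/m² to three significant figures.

Solar declination: sin δ = sin ε · sin L_s = sin 23.44° × sin 269.3° = -0.39776, so δ = -23.438°.
cos h₀ = −tan(-62.4°) tan(-23.438°) = -0.8293, h₀ = 2.5486 rad.
Bracket: h₀ sin ϕ sin δ + cos ϕ cos δ sin h₀ = 2.5486×-0.88620×-0.39776 + 0.46330×0.91749×0.55886 = 0.898369 + 0.237556 = 1.135925.
Inverse-square distance factor (a/d)² = 1.0127² = 1.025561.
Q̄ = (S_0/π) × 1.025561 × [bracket] = (1361/π) × 1.025561 × 1.135925 = 504.7 W/m².

Q̄ ≈ 505 W/m²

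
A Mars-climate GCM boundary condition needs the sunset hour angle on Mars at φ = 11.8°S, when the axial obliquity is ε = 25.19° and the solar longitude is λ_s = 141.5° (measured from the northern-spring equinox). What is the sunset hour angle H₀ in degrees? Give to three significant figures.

H₀ = 86.7°

Solar declination: sin δ = sin ε · sin λ_s = sin 25.19° × sin 141.5° = 0.26496, so δ = +15.364°.
cos H₀ = −tan φ · tan δ = −tan(-11.8°) × tan(+15.364°) = 0.0574, so H₀ = 1.5134 rad = 86.71°.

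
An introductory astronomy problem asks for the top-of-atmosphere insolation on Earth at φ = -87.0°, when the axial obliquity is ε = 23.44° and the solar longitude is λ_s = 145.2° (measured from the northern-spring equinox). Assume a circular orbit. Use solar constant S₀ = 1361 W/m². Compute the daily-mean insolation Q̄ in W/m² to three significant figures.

Solar declination: sin δ = sin ε · sin λ_s = sin 23.44° × sin 145.2° = 0.22702, so δ = +13.122°.
cos H₀ = −tan(-87.0°) tan(+13.122°) = 4.4480 ≥ 1 ⇒ polar night, H₀ = 0 and Q̄ = 0.

Q̄ ≈ 0.00 W/m²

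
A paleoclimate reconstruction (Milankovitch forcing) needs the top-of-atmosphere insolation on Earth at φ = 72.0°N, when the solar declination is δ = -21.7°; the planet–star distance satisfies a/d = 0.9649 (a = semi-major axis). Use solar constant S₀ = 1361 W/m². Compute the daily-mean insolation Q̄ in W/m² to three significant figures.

cos H₀ = −tan(+72.0°) tan(-21.700°) = 1.2248 ≥ 1 ⇒ polar night, H₀ = 0 and Q̄ = 0.
Inverse-square distance factor (a/d)² = 0.9649² = 0.931032.

Q̄ ≈ 0.00 W/m²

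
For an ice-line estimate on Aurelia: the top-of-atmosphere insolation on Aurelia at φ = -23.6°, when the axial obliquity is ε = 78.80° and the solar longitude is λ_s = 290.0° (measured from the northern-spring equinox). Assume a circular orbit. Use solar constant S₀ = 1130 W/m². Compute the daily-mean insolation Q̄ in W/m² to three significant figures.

Q̄ ≈ 417 W/m²

Solar declination: sin δ = sin ε · sin λ_s = sin 78.80° × sin 290.0° = -0.92180, so δ = -67.190°.
cos H₀ = −tan(-23.6°) tan(-67.190°) = -1.0388 ≤ −1 ⇒ polar day, H₀ = π.
Bracket: H₀ sin φ sin δ + cos φ cos δ sin H₀ = 3.1416×-0.40035×-0.92180 + 0.91636×0.38767×0.00000 = 1.159384 + 0.000000 = 1.159384.
Q̄ = (S₀/π) × [bracket] = (1130/π) × 1.159384 = 417.0 W/m².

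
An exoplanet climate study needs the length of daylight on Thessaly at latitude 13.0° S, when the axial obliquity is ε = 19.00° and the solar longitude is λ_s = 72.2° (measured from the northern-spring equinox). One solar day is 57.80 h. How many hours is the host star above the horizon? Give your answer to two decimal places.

Solar declination: sin δ = sin ε · sin λ_s = sin 19.00° × sin 72.2° = 0.30998, so δ = +18.058°.
cos H₀ = −tan φ · tan δ = −tan(-13.0°) × tan(+18.058°) = 0.0753, so H₀ = 1.4955 rad = 85.68°.
Daylight = 2H₀/(2π) × 57.80 h = (1.4955/π) × 57.80 = 27.51 h.

27.51 h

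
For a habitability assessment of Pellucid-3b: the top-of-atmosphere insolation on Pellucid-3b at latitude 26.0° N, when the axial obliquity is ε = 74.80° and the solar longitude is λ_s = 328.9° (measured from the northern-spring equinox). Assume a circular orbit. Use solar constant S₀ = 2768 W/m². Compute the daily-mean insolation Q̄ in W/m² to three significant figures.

Q̄ ≈ 411 W/m²

Solar declination: sin δ = sin ε · sin λ_s = sin 74.80° × sin 328.9° = -0.49846, so δ = -29.898°.
cos H₀ = −tan(+26.0°) tan(-29.898°) = 0.2804, H₀ = 1.2865 rad.
Bracket: H₀ sin φ sin δ + cos φ cos δ sin H₀ = 1.2865×0.43837×-0.49846 + 0.89879×0.86691×0.95987 = -0.281113 + 0.747902 = 0.466789.
Q̄ = (S₀/π) × [bracket] = (2768/π) × 0.466789 = 411.3 W/m².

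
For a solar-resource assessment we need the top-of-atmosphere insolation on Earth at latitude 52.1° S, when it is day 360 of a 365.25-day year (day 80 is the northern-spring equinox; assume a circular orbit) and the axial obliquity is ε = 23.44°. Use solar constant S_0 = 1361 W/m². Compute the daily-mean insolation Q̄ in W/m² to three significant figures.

Solar longitude: L_s = 360° × (360 − 80)/365.25 = 275.975°.
sin δ = sin 23.44° × sin 275.975° = -0.39563, so δ = -23.305°.
cos h₀ = −tan(-52.1°) tan(-23.305°) = -0.5534, h₀ = 2.1572 rad.
Bracket: h₀ sin ϕ sin δ + cos ϕ cos δ sin h₀ = 2.1572×-0.78908×-0.39563 + 0.61429×0.91841×0.83295 = 0.673443 + 0.469925 = 1.143368.
Q̄ = (S_0/π) × [bracket] = (1361/π) × 1.143368 = 495.3 W/m².

Q̄ ≈ 495 W/m²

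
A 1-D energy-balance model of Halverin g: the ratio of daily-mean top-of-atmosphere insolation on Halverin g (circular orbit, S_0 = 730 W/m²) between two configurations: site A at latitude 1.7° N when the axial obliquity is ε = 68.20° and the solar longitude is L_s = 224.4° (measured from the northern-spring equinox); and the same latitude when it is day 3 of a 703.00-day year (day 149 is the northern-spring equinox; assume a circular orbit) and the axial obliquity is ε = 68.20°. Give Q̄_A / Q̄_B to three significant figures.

— Configuration A (ϕ=+1.7°):
Solar declination: sin δ = sin ε · sin L_s = sin 68.20° × sin 224.4° = -0.64963, so δ = -40.514°.
cos h₀ = −tan(+1.7°) tan(-40.514°) = 0.0254, h₀ = 1.5454 rad.
Bracket: h₀ sin ϕ sin δ + cos ϕ cos δ sin h₀ = 1.5454×0.02967×-0.64963 + 0.99956×0.76025×0.99968 = -0.029787 + 0.759672 = 0.729885.
Q̄ = (S_0/π) × [bracket] = (730/π) × 0.729885 = 169.60 W/m².
— Configuration B (ϕ=+1.7°):
Solar longitude: L_s = 360° × (3 − 149)/703.00 = -74.765°, i.e. -74.765° + 360° = 285.235°.
sin δ = sin 68.20° × sin 285.235° = -0.89586, so δ = -63.619°.
cos h₀ = −tan(+1.7°) tan(-63.619°) = 0.0598, h₀ = 1.5109 rad.
Bracket: h₀ sin ϕ sin δ + cos ϕ cos δ sin h₀ = 1.5109×0.02967×-0.89586 + 0.99956×0.44434×0.99821 = -0.040160 + 0.443349 = 0.403189.
Q̄ = (S_0/π) × [bracket] = (730/π) × 0.403189 = 93.688 W/m².
Ratio Q̄_A / Q̄_B = 169.60 / 93.688 = 1.810.

Q̄_A / Q̄_B ≈ 1.81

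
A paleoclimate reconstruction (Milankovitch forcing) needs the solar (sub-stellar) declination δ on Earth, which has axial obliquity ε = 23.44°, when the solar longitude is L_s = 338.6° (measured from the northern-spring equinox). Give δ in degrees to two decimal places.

δ = -8.35°

sin δ = sin ε · sin L_s = sin 23.44° × sin 338.6° = -0.145144.
δ = arcsin(-0.145144) = -8.35°.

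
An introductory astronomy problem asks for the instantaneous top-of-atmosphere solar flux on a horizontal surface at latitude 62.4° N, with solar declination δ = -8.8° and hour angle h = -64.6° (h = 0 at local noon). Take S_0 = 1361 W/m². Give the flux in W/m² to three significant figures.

82.8 W/m²

cos θ_z = sin ϕ sin δ + cos ϕ cos δ cos h = -0.135577 + 0.196385 = 0.060808.
Flux = S_0 · cos θ_z = 1361 × 0.060808 = 82.76 W/m².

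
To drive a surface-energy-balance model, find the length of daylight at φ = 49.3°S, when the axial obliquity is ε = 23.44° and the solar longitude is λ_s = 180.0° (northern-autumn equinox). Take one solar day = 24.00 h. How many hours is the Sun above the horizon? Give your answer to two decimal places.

12.00 h

Solar declination: sin δ = sin ε · sin λ_s = sin 23.44° × sin 180.0° = 0.00000, so δ = +0.000°.
cos H₀ = −tan φ · tan δ = −tan(-49.3°) × tan(+0.000°) = 0.0000, so H₀ = 1.5708 rad = 90.00°.
Daylight = 2H₀/(2π) × 24.00 h = (1.5708/π) × 24.00 = 12.00 h.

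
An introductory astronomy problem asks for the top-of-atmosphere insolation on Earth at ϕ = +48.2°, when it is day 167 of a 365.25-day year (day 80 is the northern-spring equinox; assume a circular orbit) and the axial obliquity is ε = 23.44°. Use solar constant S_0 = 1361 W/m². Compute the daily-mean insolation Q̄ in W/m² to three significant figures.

Q̄ ≈ 498 W/m²

Solar longitude: L_s = 360° × (167 − 80)/365.25 = 85.749°.
sin δ = sin 23.44° × sin 85.749° = 0.39669, so δ = +23.372°.
cos h₀ = −tan(+48.2°) tan(+23.372°) = -0.4833, h₀ = 2.0753 rad.
Bracket: h₀ sin ϕ sin δ + cos ϕ cos δ sin h₀ = 2.0753×0.74548×0.39669 + 0.66653×0.91795×0.87543 = 0.613717 + 0.535624 = 1.149341.
Q̄ = (S_0/π) × [bracket] = (1361/π) × 1.149341 = 497.9 W/m².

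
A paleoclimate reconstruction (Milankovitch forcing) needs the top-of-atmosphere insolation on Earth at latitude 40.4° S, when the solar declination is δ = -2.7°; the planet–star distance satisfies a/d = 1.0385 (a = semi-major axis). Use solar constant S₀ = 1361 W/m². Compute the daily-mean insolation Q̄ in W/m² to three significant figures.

cos H₀ = −tan(-40.4°) tan(-2.700°) = -0.0401, H₀ = 1.6109 rad.
Bracket: H₀ sin φ sin δ + cos φ cos δ sin H₀ = 1.6109×-0.64812×-0.04711 + 0.76154×0.99889×0.99919 = 0.049186 + 0.760079 = 0.809265.
Inverse-square distance factor (a/d)² = 1.0385² = 1.078482.
Q̄ = (S₀/π) × 1.078482 × [bracket] = (1361/π) × 1.078482 × 0.809265 = 378.1 W/m².

Q̄ ≈ 378 W/m²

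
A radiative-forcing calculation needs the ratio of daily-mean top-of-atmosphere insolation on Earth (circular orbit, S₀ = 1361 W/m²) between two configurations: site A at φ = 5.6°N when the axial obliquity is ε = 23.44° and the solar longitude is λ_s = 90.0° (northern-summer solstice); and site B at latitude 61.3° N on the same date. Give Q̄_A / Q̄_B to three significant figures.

Q̄_A / Q̄_B ≈ 0.858

— Configuration A (φ=+5.6°):
Solar declination: sin δ = sin ε · sin λ_s = sin 23.44° × sin 90.0° = 0.39779, so δ = +23.440°.
cos H₀ = −tan(+5.6°) tan(+23.440°) = -0.0425, H₀ = 1.6133 rad.
Bracket: H₀ sin φ sin δ + cos φ cos δ sin H₀ = 1.6133×0.09758×0.39779 + 0.99523×0.91748×0.99910 = 0.062622 + 0.912282 = 0.974904.
Q̄ = (S₀/π) × [bracket] = (1361/π) × 0.974904 = 422.35 W/m².
— Configuration B (φ=+61.3°):
cos H₀ = −tan(+61.3°) tan(+23.440°) = -0.7919, H₀ = 2.4848 rad.
Bracket: H₀ sin φ sin δ + cos φ cos δ sin H₀ = 2.4848×0.87715×0.39779 + 0.48022×0.91748×0.61061 = 0.867000 + 0.269030 = 1.136030.
Q̄ = (S₀/π) × [bracket] = (1361/π) × 1.136030 = 492.15 W/m².
Ratio Q̄_A / Q̄_B = 422.35 / 492.15 = 0.8582.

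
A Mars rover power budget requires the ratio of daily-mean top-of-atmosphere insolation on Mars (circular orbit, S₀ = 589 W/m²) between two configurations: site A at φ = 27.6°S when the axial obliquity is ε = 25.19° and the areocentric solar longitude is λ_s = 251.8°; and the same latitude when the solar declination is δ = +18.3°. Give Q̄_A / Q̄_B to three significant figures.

— Configuration A (φ=-27.6°):
sin δ = sin 25.19° × sin 251.8° = -0.40433, so δ = -23.849°.
cos H₀ = −tan(-27.6°) tan(-23.849°) = -0.2311, H₀ = 1.8040 rad.
Bracket: H₀ sin φ sin δ + cos φ cos δ sin H₀ = 1.8040×-0.46330×-0.40433 + 0.88620×0.91461×0.97293 = 0.337936 + 0.788586 = 1.126522.
Q̄ = (S₀/π) × [bracket] = (589/π) × 1.126522 = 211.21 W/m².
— Configuration B (φ=-27.6°):
cos H₀ = −tan(-27.6°) tan(+18.300°) = 0.1729, H₀ = 1.3970 rad.
Bracket: H₀ sin φ sin δ + cos φ cos δ sin H₀ = 1.3970×-0.46330×0.31399 + 0.88620×0.94943×0.98494 = -0.203224 + 0.828714 = 0.625490.
Q̄ = (S₀/π) × [bracket] = (589/π) × 0.625490 = 117.27 W/m².
Ratio Q̄_A / Q̄_B = 211.21 / 117.27 = 1.801.

Q̄_A / Q̄_B ≈ 1.80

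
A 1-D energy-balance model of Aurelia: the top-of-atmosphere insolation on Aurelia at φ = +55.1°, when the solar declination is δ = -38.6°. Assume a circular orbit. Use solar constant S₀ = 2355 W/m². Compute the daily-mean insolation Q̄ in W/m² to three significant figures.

Q̄ ≈ 0.00 W/m²

cos H₀ = −tan(+55.1°) tan(-38.600°) = 1.1443 ≥ 1 ⇒ polar night, H₀ = 0 and Q̄ = 0.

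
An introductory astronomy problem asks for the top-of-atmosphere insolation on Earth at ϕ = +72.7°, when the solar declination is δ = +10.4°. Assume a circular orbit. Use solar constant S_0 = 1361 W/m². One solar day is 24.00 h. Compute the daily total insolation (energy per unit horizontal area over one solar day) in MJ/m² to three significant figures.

cos h₀ = −tan(+72.7°) tan(+10.400°) = -0.5893, h₀ = 2.2009 rad.
Bracket: h₀ sin ϕ sin δ + cos ϕ cos δ sin h₀ = 2.2009×0.95476×0.18052 + 0.29737×0.98357×0.80794 = 0.379332 + 0.236310 = 0.615642.
Q̄ = (S_0/π) × [bracket] = (1361/π) × 0.615642 = 266.71 W/m².
Daily total = Q̄ × 24.00 h × 3600 s/h = 266.71 × 24.00 × 3600 / 10⁶ = 23.04 MJ/m².

23.0 MJ/m²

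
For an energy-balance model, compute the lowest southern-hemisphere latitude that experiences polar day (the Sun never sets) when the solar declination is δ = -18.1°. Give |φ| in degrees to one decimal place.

|φ| = 71.9°

Polar day requires cos H₀ = −tan φ tan δ ≤ −1, i.e. tan φ tan δ ≥ 1.
The boundary is |tan φ| · |tan δ| = 1, so |φ| = 90° − |δ| = 90° − 18.1° = 71.9° in the southern hemisphere.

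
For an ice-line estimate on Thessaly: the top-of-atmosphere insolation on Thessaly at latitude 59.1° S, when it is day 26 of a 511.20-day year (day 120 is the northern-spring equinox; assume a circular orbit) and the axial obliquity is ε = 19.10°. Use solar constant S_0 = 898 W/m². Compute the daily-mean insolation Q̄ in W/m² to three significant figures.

Solar longitude: L_s = 360° × (26 − 120)/511.20 = -66.197°, i.e. -66.197° + 360° = 293.803°.
sin δ = sin 19.10° × sin 293.803° = -0.29938, so δ = -17.421°.
cos h₀ = −tan(-59.1°) tan(-17.421°) = -0.5243, h₀ = 2.1227 rad.
Bracket: h₀ sin ϕ sin δ + cos ϕ cos δ sin h₀ = 2.1227×-0.85806×-0.29938 + 0.51354×0.95413×0.85154 = 0.545292 + 0.417241 = 0.962533.
Q̄ = (S_0/π) × [bracket] = (898/π) × 0.962533 = 275.1 W/m².

Q̄ ≈ 275 W/m²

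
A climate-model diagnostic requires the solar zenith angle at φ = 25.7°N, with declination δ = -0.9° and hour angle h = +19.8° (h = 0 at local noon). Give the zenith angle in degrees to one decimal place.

cos θ_z = sin φ sin δ + cos φ cos δ cos h = -0.006812 + 0.847701 = 0.840889.
θ_z = arccos(0.840889) = 32.8°.

θ_z = 32.8°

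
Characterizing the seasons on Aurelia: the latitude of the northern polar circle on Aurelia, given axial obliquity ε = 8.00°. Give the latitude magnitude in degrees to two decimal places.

The polar circle is the lowest latitude that experiences at least one full rotation of continuous daylight at the northern-summer solstice; it lies at |φ| = 90° − ε = 90° − 8.00° = 82.00°.

82.00°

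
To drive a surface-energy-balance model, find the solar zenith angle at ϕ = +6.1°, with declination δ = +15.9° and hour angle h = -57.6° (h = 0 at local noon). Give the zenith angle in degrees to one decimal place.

cos θ_z = sin ϕ sin δ + cos ϕ cos δ cos h = 0.029112 + 0.512409 = 0.541521.
θ_z = arccos(0.541521) = 57.2°.

θ_z = 57.2°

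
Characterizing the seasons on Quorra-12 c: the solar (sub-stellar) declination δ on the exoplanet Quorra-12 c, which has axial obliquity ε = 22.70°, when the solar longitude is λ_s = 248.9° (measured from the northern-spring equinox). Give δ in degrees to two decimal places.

δ = -21.10°

sin δ = sin ε · sin λ_s = sin 22.70° × sin 248.9° = -0.360032.
δ = arcsin(-0.360032) = -21.10°.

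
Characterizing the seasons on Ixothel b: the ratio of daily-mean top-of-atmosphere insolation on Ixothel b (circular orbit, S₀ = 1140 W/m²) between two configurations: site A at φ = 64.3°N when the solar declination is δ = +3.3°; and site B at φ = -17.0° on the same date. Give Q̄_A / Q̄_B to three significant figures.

Q̄_A / Q̄_B ≈ 0.557

— Configuration A (φ=+64.3°):
cos H₀ = −tan(+64.3°) tan(+3.300°) = -0.1198, H₀ = 1.6909 rad.
Bracket: H₀ sin φ sin δ + cos φ cos δ sin H₀ = 1.6909×0.90108×0.05756 + 0.43366×0.99834×0.99280 = 0.087700 + 0.429823 = 0.517523.
Q̄ = (S₀/π) × [bracket] = (1140/π) × 0.517523 = 187.80 W/m².
— Configuration B (φ=-17.0°):
cos H₀ = −tan(-17.0°) tan(+3.300°) = 0.0176, H₀ = 1.5532 rad.
Bracket: H₀ sin φ sin δ + cos φ cos δ sin H₀ = 1.5532×-0.29237×0.05756 + 0.95630×0.99834×0.99984 = -0.026139 + 0.954560 = 0.928421.
Q̄ = (S₀/π) × [bracket] = (1140/π) × 0.928421 = 336.90 W/m².
Ratio Q̄_A / Q̄_B = 187.80 / 336.90 = 0.5574.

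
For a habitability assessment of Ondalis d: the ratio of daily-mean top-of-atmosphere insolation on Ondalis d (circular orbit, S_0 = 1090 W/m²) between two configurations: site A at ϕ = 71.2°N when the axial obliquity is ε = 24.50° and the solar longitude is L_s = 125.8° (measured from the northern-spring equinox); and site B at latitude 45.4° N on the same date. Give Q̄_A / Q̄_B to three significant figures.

— Configuration A (ϕ=+71.2°):
Solar declination: sin δ = sin ε · sin L_s = sin 24.50° × sin 125.8° = 0.33634, so δ = +19.654°.
cos h₀ = −tan(+71.2°) tan(+19.654°) = -1.0491 ≤ −1 ⇒ polar day, h₀ = π.
Bracket: h₀ sin ϕ sin δ + cos ϕ cos δ sin h₀ = 3.1416×0.94665×0.33634 + 0.32227×0.94174×0.00000 = 1.000274 + 0.000000 = 1.000274.
Q̄ = (S_0/π) × [bracket] = (1090/π) × 1.000274 = 347.05 W/m².
— Configuration B (ϕ=+45.4°):
cos h₀ = −tan(+45.4°) tan(+19.654°) = -0.3622, h₀ = 1.9414 rad.
Bracket: h₀ sin ϕ sin δ + cos ϕ cos δ sin h₀ = 1.9414×0.71203×0.33634 + 0.70215×0.94174×0.93211 = 0.464935 + 0.616351 = 1.081286.
Q̄ = (S_0/π) × [bracket] = (1090/π) × 1.081286 = 375.16 W/m².
Ratio Q̄_A / Q̄_B = 347.05 / 375.16 = 0.9251.

Q̄_A / Q̄_B ≈ 0.925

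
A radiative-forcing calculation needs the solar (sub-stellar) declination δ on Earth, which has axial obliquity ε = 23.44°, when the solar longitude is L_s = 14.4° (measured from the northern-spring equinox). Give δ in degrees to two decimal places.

δ = +5.68°

sin δ = sin ε · sin L_s = sin 23.44° × sin 14.4° = 0.098926.
δ = arcsin(0.098926) = +5.68°.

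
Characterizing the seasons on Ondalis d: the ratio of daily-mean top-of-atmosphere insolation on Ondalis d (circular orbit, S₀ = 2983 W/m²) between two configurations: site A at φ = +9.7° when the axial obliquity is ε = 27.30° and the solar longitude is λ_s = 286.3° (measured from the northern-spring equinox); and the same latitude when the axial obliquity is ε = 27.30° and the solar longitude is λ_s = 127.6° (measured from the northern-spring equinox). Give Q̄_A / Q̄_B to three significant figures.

Q̄_A / Q̄_B ≈ 0.759

— Configuration A (φ=+9.7°):
Solar declination: sin δ = sin ε · sin λ_s = sin 27.30° × sin 286.3° = -0.44021, so δ = -26.118°.
cos H₀ = −tan(+9.7°) tan(-26.118°) = 0.0838, H₀ = 1.4869 rad.
Bracket: H₀ sin φ sin δ + cos φ cos δ sin H₀ = 1.4869×0.16849×-0.44021 + 0.98570×0.89789×0.99648 = -0.110285 + 0.881935 = 0.771650.
Q̄ = (S₀/π) × [bracket] = (2983/π) × 0.771650 = 732.70 W/m².
— Configuration B (φ=+9.7°):
Solar declination: sin δ = sin ε · sin λ_s = sin 27.30° × sin 127.6° = 0.36338, so δ = +21.308°.
cos H₀ = −tan(+9.7°) tan(+21.308°) = -0.0667, H₀ = 1.6375 rad.
Bracket: H₀ sin φ sin δ + cos φ cos δ sin H₀ = 1.6375×0.16849×0.36338 + 0.98570×0.93164×0.99777 = 0.100257 + 0.916270 = 1.016527.
Q̄ = (S₀/π) × [bracket] = (2983/π) × 1.016527 = 965.21 W/m².
Ratio Q̄_A / Q̄_B = 732.70 / 965.21 = 0.7591.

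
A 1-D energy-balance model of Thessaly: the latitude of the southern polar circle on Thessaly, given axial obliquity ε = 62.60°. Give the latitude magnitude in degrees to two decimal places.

The polar circle is the lowest latitude that experiences at least one full rotation of continuous darkness at the northern-summer solstice; it lies at |φ| = 90° − ε = 90° − 62.60° = 27.40°.

27.40°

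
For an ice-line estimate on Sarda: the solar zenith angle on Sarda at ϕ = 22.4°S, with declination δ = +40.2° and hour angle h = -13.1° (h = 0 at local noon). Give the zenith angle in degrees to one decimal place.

θ_z = 63.8°

cos θ_z = sin ϕ sin δ + cos ϕ cos δ cos h = -0.245965 + 0.687787 = 0.441822.
θ_z = arccos(0.441822) = 63.8°.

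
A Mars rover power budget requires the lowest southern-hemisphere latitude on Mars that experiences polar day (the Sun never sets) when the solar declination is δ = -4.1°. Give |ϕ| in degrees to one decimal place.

Polar day requires cos h₀ = −tan ϕ tan δ ≤ −1, i.e. tan ϕ tan δ ≥ 1.
The boundary is |tan ϕ| · |tan δ| = 1, so |ϕ| = 90° − |δ| = 90° − 4.1° = 85.9° in the southern hemisphere.

|ϕ| = 85.9°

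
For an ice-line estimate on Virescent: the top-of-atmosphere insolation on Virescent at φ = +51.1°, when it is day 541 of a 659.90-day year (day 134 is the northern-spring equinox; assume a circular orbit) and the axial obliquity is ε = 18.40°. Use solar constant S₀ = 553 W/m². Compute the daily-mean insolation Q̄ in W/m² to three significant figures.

Solar longitude: λ_s = 360° × (541 − 134)/659.90 = 222.034°.
sin δ = sin 18.40° × sin 222.034° = -0.21135, so δ = -12.201°.
cos H₀ = −tan(+51.1°) tan(-12.201°) = 0.2680, H₀ = 1.2995 rad.
Bracket: H₀ sin φ sin δ + cos φ cos δ sin H₀ = 1.2995×0.77824×-0.21135 + 0.62796×0.97741×0.96342 = -0.213743 + 0.591323 = 0.377580.
Q̄ = (S₀/π) × [bracket] = (553/π) × 0.377580 = 66.46 W/m².

Q̄ ≈ 66.5 W/m²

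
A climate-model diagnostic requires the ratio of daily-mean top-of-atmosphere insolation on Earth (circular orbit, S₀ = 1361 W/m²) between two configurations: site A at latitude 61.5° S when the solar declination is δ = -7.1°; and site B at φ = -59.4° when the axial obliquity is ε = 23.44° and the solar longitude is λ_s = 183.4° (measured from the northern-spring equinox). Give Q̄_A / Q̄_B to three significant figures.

— Configuration A (φ=-61.5°):
cos H₀ = −tan(-61.5°) tan(-7.100°) = -0.2294, H₀ = 1.8023 rad.
Bracket: H₀ sin φ sin δ + cos φ cos δ sin H₀ = 1.8023×-0.87882×-0.12360 + 0.47716×0.99233×0.97333 = 0.195770 + 0.460872 = 0.656642.
Q̄ = (S₀/π) × [bracket] = (1361/π) × 0.656642 = 284.47 W/m².
— Configuration B (φ=-59.4°):
Solar declination: sin δ = sin ε · sin λ_s = sin 23.44° × sin 183.4° = -0.02359, so δ = -1.352°.
cos H₀ = −tan(-59.4°) tan(-1.352°) = -0.0399, H₀ = 1.6107 rad.
Bracket: H₀ sin φ sin δ + cos φ cos δ sin H₀ = 1.6107×-0.86074×-0.02359 + 0.50904×0.99972×0.99920 = 0.032705 + 0.508490 = 0.541195.
Q̄ = (S₀/π) × [bracket] = (1361/π) × 0.541195 = 234.46 W/m².
Ratio Q̄_A / Q̄_B = 284.47 / 234.46 = 1.213.

Q̄_A / Q̄_B ≈ 1.21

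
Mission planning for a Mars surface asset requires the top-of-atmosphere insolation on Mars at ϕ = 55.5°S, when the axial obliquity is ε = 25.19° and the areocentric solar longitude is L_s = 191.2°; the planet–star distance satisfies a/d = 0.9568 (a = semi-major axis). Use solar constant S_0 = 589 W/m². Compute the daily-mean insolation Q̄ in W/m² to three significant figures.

sin δ = sin 25.19° × sin 191.2° = -0.08267, so δ = -4.742°.
cos h₀ = −tan(-55.5°) tan(-4.742°) = -0.1207, h₀ = 1.6918 rad.
Bracket: h₀ sin ϕ sin δ + cos ϕ cos δ sin h₀ = 1.6918×-0.82413×-0.08267 + 0.56641×0.99658×0.99269 = 0.115264 + 0.560347 = 0.675611.
Inverse-square distance factor (a/d)² = 0.9568² = 0.915466.
Q̄ = (S_0/π) × 0.915466 × [bracket] = (589/π) × 0.915466 × 0.675611 = 116.0 W/m².

Q̄ ≈ 116 W/m²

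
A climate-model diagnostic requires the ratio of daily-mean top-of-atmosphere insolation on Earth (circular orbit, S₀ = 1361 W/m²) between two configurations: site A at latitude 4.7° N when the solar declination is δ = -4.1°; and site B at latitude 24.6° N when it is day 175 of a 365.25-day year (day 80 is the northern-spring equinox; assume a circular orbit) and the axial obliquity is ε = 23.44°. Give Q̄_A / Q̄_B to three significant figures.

— Configuration A (φ=+4.7°):
cos H₀ = −tan(+4.7°) tan(-4.100°) = 0.0059, H₀ = 1.5649 rad.
Bracket: H₀ sin φ sin δ + cos φ cos δ sin H₀ = 1.5649×0.08194×-0.07150 + 0.99664×0.99744×0.99998 = -0.009168 + 0.994069 = 0.984901.
Q̄ = (S₀/π) × [bracket] = (1361/π) × 0.984901 = 426.68 W/m².
— Configuration B (φ=+24.6°):
Solar longitude: λ_s = 360° × (175 − 80)/365.25 = 93.634°.
sin δ = sin 23.44° × sin 93.634° = 0.39699, so δ = +23.390°.
cos H₀ = −tan(+24.6°) tan(+23.390°) = -0.1980, H₀ = 1.7701 rad.
Bracket: H₀ sin φ sin δ + cos φ cos δ sin H₀ = 1.7701×0.41628×0.39699 + 0.90924×0.91782×0.98020 = 0.292525 + 0.817995 = 1.110520.
Q̄ = (S₀/π) × [bracket] = (1361/π) × 1.110520 = 481.10 W/m².
Ratio Q̄_A / Q̄_B = 426.68 / 481.10 = 0.8869.

Q̄_A / Q̄_B ≈ 0.887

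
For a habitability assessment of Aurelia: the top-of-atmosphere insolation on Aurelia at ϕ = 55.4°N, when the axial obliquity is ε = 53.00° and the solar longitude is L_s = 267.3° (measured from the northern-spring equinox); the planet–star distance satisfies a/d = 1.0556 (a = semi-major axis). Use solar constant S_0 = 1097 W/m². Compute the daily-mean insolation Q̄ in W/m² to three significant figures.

Solar declination: sin δ = sin ε · sin L_s = sin 53.00° × sin 267.3° = -0.79775, so δ = -52.916°.
cos h₀ = −tan(+55.4°) tan(-52.916°) = 1.9178 ≥ 1 ⇒ polar night, h₀ = 0 and Q̄ = 0.
Inverse-square distance factor (a/d)² = 1.0556² = 1.114291.

Q̄ ≈ 0.00 W/m²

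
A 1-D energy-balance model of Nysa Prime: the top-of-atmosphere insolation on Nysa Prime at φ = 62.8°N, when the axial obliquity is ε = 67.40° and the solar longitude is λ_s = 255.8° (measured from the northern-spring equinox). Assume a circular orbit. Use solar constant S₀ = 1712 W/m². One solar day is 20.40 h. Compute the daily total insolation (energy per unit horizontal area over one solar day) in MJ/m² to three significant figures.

Solar declination: sin δ = sin ε · sin λ_s = sin 67.40° × sin 255.8° = -0.89500, so δ = -63.509°.
cos H₀ = −tan(+62.8°) tan(-63.509°) = 3.9041 ≥ 1 ⇒ polar night, H₀ = 0 and Q̄ = 0.
Daily total = Q̄ × 20.40 h × 3600 s/h = 0.00 MJ/m².

0.00 MJ/m²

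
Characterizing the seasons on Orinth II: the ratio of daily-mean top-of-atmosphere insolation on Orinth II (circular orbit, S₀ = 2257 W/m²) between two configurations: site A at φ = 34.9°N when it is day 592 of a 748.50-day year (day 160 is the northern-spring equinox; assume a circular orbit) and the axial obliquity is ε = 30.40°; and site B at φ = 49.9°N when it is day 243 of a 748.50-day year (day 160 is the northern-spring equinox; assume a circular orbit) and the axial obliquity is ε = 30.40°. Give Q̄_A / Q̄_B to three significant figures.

Q̄_A / Q̄_B ≈ 0.568

— Configuration A (φ=+34.9°):
Solar longitude: λ_s = 360° × (592 − 160)/748.50 = 207.776°.
sin δ = sin 30.40° × sin 207.776° = -0.23582, so δ = -13.640°.
cos H₀ = −tan(+34.9°) tan(-13.640°) = 0.1693, H₀ = 1.4007 rad.
Bracket: H₀ sin φ sin δ + cos φ cos δ sin H₀ = 1.4007×0.57215×-0.23582 + 0.82015×0.97180×0.98557 = -0.188989 + 0.785521 = 0.596532.
Q̄ = (S₀/π) × [bracket] = (2257/π) × 0.596532 = 428.56 W/m².
— Configuration B (φ=+49.9°):
Solar longitude: λ_s = 360° × (243 − 160)/748.50 = 39.920°.
sin δ = sin 30.40° × sin 39.920° = 0.32473, so δ = +18.949°.
cos H₀ = −tan(+49.9°) tan(+18.949°) = -0.4077, H₀ = 1.9908 rad.
Bracket: H₀ sin φ sin δ + cos φ cos δ sin H₀ = 1.9908×0.76492×0.32473 + 0.64412×0.94581×0.91310 = 0.494500 + 0.556274 = 1.050774.
Q̄ = (S₀/π) × [bracket] = (2257/π) × 1.050774 = 754.90 W/m².
Ratio Q̄_A / Q̄_B = 428.56 / 754.90 = 0.5677.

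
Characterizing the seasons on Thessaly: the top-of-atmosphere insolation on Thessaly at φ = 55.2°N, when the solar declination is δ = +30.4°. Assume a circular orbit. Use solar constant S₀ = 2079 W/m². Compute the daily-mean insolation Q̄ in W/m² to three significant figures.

Q̄ ≈ 883 W/m²

cos H₀ = −tan(+55.2°) tan(+30.400°) = -0.8441, H₀ = 2.5758 rad.
Bracket: H₀ sin φ sin δ + cos φ cos δ sin H₀ = 2.5758×0.82115×0.50603 + 0.57071×0.86251×0.53611 = 1.070313 + 0.263896 = 1.334209.
Q̄ = (S₀/π) × [bracket] = (2079/π) × 1.334209 = 882.9 W/m².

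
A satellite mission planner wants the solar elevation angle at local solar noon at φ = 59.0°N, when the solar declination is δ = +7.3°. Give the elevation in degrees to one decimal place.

At local noon the hour angle is zero, so the zenith angle equals |φ − δ| = |+59.0° − (+7.300°)| = 51.700°.
Elevation = 90° − 51.700° = 38.3°.

38.3°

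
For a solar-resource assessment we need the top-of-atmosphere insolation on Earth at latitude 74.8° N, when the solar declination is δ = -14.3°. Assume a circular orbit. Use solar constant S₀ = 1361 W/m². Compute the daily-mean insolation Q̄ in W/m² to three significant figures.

cos H₀ = −tan(+74.8°) tan(-14.300°) = 0.9382, H₀ = 0.3535 rad.
Bracket: H₀ sin φ sin δ + cos φ cos δ sin H₀ = 0.3535×0.96502×-0.24700 + 0.26219×0.96902×0.34616 = -0.084260 + 0.087948 = 0.003688.
Q̄ = (S₀/π) × [bracket] = (1361/π) × 0.003688 = 1.598 W/m².

Q̄ ≈ 1.60 W/m²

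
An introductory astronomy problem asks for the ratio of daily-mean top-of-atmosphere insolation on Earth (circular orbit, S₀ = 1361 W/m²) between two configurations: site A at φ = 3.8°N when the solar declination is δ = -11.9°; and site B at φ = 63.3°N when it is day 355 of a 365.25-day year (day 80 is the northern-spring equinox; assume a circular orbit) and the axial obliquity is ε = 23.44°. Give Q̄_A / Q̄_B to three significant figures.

Q̄_A / Q̄_B ≈ 47.5

— Configuration A (φ=+3.8°):
cos H₀ = −tan(+3.8°) tan(-11.900°) = 0.0140, H₀ = 1.5568 rad.
Bracket: H₀ sin φ sin δ + cos φ cos δ sin H₀ = 1.5568×0.06627×-0.20620 + 0.99780×0.97851×0.99990 = -0.021273 + 0.976260 = 0.954987.
Q̄ = (S₀/π) × [bracket] = (1361/π) × 0.954987 = 413.72 W/m².
— Configuration B (φ=+63.3°):
Solar longitude: λ_s = 360° × (355 − 80)/365.25 = 271.047°.
sin δ = sin 23.44° × sin 271.047° = -0.39772, so δ = -23.436°.
cos H₀ = −tan(+63.3°) tan(-23.436°) = 0.8619, H₀ = 0.5318 rad.
Bracket: H₀ sin φ sin δ + cos φ cos δ sin H₀ = 0.5318×0.89337×-0.39772 + 0.44932×0.91751×0.50711 = -0.188954 + 0.209059 = 0.020105.
Q̄ = (S₀/π) × [bracket] = (1361/π) × 0.020105 = 8.7099 W/m².
Ratio Q̄_A / Q̄_B = 413.72 / 8.7099 = 47.50.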